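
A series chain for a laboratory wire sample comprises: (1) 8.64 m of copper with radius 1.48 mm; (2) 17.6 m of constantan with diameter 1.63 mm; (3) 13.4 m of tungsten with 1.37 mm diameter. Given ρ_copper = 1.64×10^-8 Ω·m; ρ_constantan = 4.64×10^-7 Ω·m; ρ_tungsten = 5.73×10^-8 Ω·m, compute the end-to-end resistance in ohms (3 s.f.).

Seg 1: A = πr² = π(1.4800e-03 m)² = 6.881e-06 m²
R_1 = (1.64×10^-8)(8.64)/(6.881e-06) = 0.02059 Ω
Seg 2: A = π(d/2)² = π(8.1500e-04 m)² = 2.087e-06 m²
R_2 = (4.64×10^-7)(17.6)/(2.087e-06) = 3.914 Ω
Seg 3: A = π(d/2)² = π(6.8500e-04 m)² = 1.474e-06 m²
R_3 = (5.73×10^-8)(13.4)/(1.474e-06) = 0.5209 Ω
R_total = R_1 + R_2 + R_3 = 4.45 Ω

4.45 Ω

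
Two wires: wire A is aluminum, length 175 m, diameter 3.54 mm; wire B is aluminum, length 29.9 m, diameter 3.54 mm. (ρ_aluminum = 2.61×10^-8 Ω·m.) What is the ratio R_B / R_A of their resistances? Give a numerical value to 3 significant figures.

R ∝ ρL/d², so R_B/R_A = (L_B/L_A)
= (29.9/175) = 0.171

0.171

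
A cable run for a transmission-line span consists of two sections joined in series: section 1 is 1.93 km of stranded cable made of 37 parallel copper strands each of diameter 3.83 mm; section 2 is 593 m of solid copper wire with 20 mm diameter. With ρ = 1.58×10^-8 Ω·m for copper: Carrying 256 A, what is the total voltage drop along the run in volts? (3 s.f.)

Section 1: A_strand = π(1.9150e-03)² = 1.152e-05 m²; R₁ = ρL/(N·A_s) = (1.58×10^-8)(1930)/(37×1.152e-05) = 0.07154 Ω
Section 2: A = π(d/2)² = π(1.0000e-02 m)² = 3.142e-04 m²
R₂ = (1.58×10^-8)(593)/(3.142e-04) = 0.02982 Ω
R = R₁ + R₂ = 0.1014 Ω
V = IR = 256 × 0.1014 = 25.9 V

25.9 V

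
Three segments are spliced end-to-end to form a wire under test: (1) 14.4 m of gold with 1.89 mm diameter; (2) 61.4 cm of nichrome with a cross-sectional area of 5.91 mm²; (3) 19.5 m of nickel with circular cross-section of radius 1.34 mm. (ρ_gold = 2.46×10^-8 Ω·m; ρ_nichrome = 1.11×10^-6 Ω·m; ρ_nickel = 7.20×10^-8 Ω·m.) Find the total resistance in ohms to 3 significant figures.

Seg 1: A = π(d/2)² = π(9.4500e-04 m)² = 2.806e-06 m²
R_1 = (2.46×10^-8)(14.4)/(2.806e-06) = 0.1263 Ω
Seg 2: A = 5.91 mm² = 5.910e-06 m²
R_2 = (1.11×10^-6)(0.614)/(5.910e-06) = 0.1153 Ω
Seg 3: A = πr² = π(1.3400e-03 m)² = 5.641e-06 m²
R_3 = (7.20×10^-8)(19.5)/(5.641e-06) = 0.2489 Ω
R_total = R_1 + R_2 + R_3 = 0.490 Ω

0.490 Ω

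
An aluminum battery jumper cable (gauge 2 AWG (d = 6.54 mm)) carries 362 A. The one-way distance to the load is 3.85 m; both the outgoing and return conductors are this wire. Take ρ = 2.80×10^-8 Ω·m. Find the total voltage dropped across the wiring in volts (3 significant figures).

A = π(6.54/2 mm)² = π(3.2700e-03 m)² = 3.359e-05 m²
Total conductor length (both ways) L = 2 × 3.85 = 7.7 m
R = ρL/A = (2.80×10^-8)(7.7)/(3.359e-05) = 0.006418 Ω
V = IR = 362 × 0.006418 = 2.32 V

2.32 V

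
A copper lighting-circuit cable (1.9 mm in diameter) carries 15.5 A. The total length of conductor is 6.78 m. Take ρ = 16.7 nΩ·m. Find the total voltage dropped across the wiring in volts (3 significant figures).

ρ = 16.7 nΩ·m = 1.67×10^-8 Ω·m
A = π(d/2)² = π(9.5000e-04 m)² = 2.835e-06 m²
R = ρL/A = (1.67×10^-8)(6.78)/(2.835e-06) = 0.03993 Ω
V = IR = 15.5 × 0.03993 = 0.619 V

0.619 V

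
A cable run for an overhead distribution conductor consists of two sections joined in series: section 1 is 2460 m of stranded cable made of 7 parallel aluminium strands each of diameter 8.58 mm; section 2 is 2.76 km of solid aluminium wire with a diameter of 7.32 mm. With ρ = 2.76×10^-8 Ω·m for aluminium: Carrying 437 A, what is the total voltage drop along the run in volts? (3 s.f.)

Section 1: A_strand = π(4.2900e-03)² = 5.782e-05 m²; R₁ = ρL/(N·A_s) = (2.76×10^-8)(2460)/(7×5.782e-05) = 0.1678 Ω
Section 2: A = π(d/2)² = π(3.6600e-03 m)² = 4.208e-05 m²
R₂ = (2.76×10^-8)(2760)/(4.208e-05) = 1.81 Ω
R = R₁ + R₂ = 1.978 Ω
V = IR = 437 × 1.978 = 864 V

864 V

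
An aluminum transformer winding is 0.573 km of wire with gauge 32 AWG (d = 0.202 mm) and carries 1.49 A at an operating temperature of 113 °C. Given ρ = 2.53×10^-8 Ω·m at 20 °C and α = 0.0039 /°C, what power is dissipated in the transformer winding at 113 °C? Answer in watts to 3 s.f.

A = π(0.202/2 mm)² = π(1.0100e-04 m)² = 3.205e-08 m²
R₍20₎ = ρL/A = (2.53×10^-8)(573)/(3.205e-08) = 452.4 Ω
R₍113₎ = R₍20₎(1 + αΔT) = 452.4 × (1 + 0.0039×93) = 616.4 Ω
P = I²R = (1.49)² × 616.4 = 1370 W

1370 W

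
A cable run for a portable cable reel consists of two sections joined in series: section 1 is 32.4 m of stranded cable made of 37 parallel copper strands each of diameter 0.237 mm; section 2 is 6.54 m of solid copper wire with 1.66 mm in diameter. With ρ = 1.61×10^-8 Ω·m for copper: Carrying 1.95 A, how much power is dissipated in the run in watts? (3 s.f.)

Section 1: A_strand = π(1.1850e-04)² = 4.412e-08 m²; R₁ = ρL/(N·A_s) = (1.61×10^-8)(32.4)/(37×4.412e-08) = 0.3196 Ω
Section 2: A = π(d/2)² = π(8.3000e-04 m)² = 2.164e-06 m²
R₂ = (1.61×10^-8)(6.54)/(2.164e-06) = 0.04865 Ω
R = R₁ + R₂ = 0.3682 Ω
P = I²R = (1.95)² × 0.3682 = 1.40 W

1.40 W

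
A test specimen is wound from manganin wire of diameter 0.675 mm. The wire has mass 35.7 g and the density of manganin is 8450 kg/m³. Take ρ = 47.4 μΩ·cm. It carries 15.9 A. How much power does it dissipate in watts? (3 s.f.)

3950 W

ρ = 47.4 μΩ·cm = 4.74×10^-7 Ω·m
A = π(d/2)² = π(3.3750e-04 m)² = 3.5785e-07 m²
L = m/(density·A) = 0.0357/(8450×3.5785e-07) = 11.81 m
R = ρL/A = (4.74×10^-7)(11.81)/(3.5785e-07) = 15.64 Ω
P = I²R = (15.9)² × 15.64 = 3950 W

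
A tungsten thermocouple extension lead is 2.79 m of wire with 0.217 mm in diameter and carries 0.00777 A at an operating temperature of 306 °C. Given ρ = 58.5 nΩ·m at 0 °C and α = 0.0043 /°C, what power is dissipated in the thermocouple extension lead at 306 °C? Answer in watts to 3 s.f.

ρ = 58.5 nΩ·m = 5.85×10^-8 Ω·m
A = π(d/2)² = π(1.0850e-04 m)² = 3.698e-08 m²
R₍0₎ = ρL/A = (5.85×10^-8)(2.79)/(3.698e-08) = 4.413 Ω
R₍306₎ = R₍0₎(1 + αΔT) = 4.413 × (1 + 0.0043×306) = 10.22 Ω
P = I²R = (0.00777)² × 10.22 = 6.17×10^-4 W

6.17×10^-4 W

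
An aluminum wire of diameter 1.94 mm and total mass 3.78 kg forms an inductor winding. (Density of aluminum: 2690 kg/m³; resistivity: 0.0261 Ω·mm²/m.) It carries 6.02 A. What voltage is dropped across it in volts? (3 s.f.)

ρ = 0.0261 Ω·mm²/m = 2.61×10^-8 Ω·m
A = π(d/2)² = π(9.7000e-04 m)² = 2.9559e-06 m²
L = m/(density·A) = 3.78/(2690×2.9559e-06) = 475.4 m
R = ρL/A = (2.61×10^-8)(475.4)/(2.9559e-06) = 4.198 Ω
V = IR = 6.02 × 4.198 = 25.3 V

25.3 V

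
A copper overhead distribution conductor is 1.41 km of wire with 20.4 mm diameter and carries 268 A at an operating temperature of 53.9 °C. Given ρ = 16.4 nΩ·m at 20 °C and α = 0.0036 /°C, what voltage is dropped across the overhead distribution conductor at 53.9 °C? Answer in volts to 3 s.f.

21.3 V

ρ = 16.4 nΩ·m = 1.64×10^-8 Ω·m
A = π(d/2)² = π(1.0200e-02 m)² = 3.269e-04 m²
R₍20₎ = ρL/A = (1.64×10^-8)(1410)/(3.269e-04) = 0.07075 Ω
R₍53.9₎ = R₍20₎(1 + αΔT) = 0.07075 × (1 + 0.0036×33.9) = 0.07938 Ω
V = IR = 268 × 0.07938 = 21.3 V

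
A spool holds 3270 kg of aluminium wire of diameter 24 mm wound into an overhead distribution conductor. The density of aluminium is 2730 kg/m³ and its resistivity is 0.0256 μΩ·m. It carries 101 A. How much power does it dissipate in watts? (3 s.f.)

ρ = 0.0256 μΩ·m = 2.56×10^-8 Ω·m
A = π(d/2)² = π(1.2000e-02 m)² = 4.5239e-04 m²
L = m/(density·A) = 3270/(2730×4.5239e-04) = 2648 m
R = ρL/A = (2.56×10^-8)(2648)/(4.5239e-04) = 0.1498 Ω
P = I²R = (101)² × 0.1498 = 1530 W

1530 W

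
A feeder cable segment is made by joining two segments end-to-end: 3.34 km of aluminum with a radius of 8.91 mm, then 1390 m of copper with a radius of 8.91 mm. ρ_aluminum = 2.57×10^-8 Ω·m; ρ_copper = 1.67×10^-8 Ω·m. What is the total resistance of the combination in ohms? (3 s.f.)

Segment 1: A = πr² = π(8.9100e-03 m)² = 2.494e-04 m²
R₁ = ρL/A = (2.57×10^-8)(3340)/(2.494e-04) = 0.3442 Ω
R₂ = (1.67×10^-8)(1390)/(2.494e-04) = 0.09307 Ω
R = R₁ + R₂ = 0.437 Ω

0.437 Ω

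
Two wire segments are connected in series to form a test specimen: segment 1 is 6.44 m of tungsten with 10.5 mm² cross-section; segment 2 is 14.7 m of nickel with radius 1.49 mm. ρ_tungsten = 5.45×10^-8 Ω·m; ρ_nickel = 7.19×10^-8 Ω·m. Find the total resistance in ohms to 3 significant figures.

0.185 Ω

Segment 1: A = 10.5 mm² = 1.050e-05 m²
R₁ = ρL/A = (5.45×10^-8)(6.44)/(1.050e-05) = 0.03343 Ω
Segment 2: A = πr² = π(1.4900e-03 m)² = 6.975e-06 m²
R₂ = (7.19×10^-8)(14.7)/(6.975e-06) = 0.1515 Ω
R = R₁ + R₂ = 0.185 Ω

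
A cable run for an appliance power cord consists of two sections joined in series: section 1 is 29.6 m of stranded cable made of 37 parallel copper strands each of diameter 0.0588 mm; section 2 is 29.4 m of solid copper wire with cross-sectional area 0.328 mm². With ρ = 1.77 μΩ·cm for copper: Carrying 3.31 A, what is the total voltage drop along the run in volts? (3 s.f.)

ρ = 1.77 μΩ·cm = 1.77×10^-8 Ω·m
Section 1: A_strand = π(2.9400e-05)² = 2.715e-09 m²; R₁ = ρL/(N·A_s) = (1.77×10^-8)(29.6)/(37×2.715e-09) = 5.215 Ω
Section 2: A = 0.328 mm² = 3.280e-07 m²
R₂ = (1.77×10^-8)(29.4)/(3.280e-07) = 1.587 Ω
R = R₁ + R₂ = 6.801 Ω
V = IR = 3.31 × 6.801 = 22.5 V

22.5 V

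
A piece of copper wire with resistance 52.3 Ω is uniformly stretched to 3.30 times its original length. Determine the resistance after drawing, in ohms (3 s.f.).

570 Ω

Volume constant ⇒ A' = A/k with k = 3.3. R' = ρ(kL)/(A/k) = k²R.
R' = 10.89 × 52.3 = 570 Ω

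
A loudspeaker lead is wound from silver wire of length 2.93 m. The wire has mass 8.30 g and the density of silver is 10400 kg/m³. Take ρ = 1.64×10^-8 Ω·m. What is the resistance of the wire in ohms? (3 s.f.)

0.176 Ω

A = m/(density·L) = 0.0083/(10400×2.93) = 2.7238e-07 m²
R = ρL/A = (1.64×10^-8)(2.93)/(2.7238e-07) = 0.176 Ω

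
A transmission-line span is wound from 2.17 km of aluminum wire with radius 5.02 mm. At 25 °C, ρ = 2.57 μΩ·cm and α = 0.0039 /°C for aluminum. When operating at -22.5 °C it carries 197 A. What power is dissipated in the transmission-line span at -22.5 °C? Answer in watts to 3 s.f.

ρ = 2.57 μΩ·cm = 2.57×10^-8 Ω·m
A = πr² = π(5.0200e-03 m)² = 7.917e-05 m²
R₍25₎ = ρL/A = (2.57×10^-8)(2170)/(7.917e-05) = 0.7044 Ω
R₍-22.5₎ = R₍25₎(1 + αΔT) = 0.7044 × (1 + 0.0039×-47.5) = 0.5739 Ω
P = I²R = (197)² × 0.5739 = 22300 W

22300 W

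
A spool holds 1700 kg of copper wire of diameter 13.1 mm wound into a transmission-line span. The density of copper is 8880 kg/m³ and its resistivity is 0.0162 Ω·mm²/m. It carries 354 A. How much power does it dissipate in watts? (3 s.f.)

ρ = 0.0162 Ω·mm²/m = 1.62×10^-8 Ω·m
A = π(d/2)² = π(6.5500e-03 m)² = 1.3478e-04 m²
L = m/(density·A) = 1700/(8880×1.3478e-04) = 1420 m
R = ρL/A = (1.62×10^-8)(1420)/(1.3478e-04) = 0.1707 Ω
P = I²R = (354)² × 0.1707 = 21400 W

21400 W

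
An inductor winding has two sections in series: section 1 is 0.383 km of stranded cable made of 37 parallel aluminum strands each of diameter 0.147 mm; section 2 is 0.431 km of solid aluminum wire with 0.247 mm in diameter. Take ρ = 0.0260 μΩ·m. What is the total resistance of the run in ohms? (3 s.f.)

ρ = 0.0260 μΩ·m = 2.60×10^-8 Ω·m
Section 1: A_strand = π(7.3500e-05)² = 1.697e-08 m²; R₁ = ρL/(N·A_s) = (2.60×10^-8)(383)/(37×1.697e-08) = 15.86 Ω
Section 2: A = π(d/2)² = π(1.2350e-04 m)² = 4.792e-08 m²
R₂ = (2.60×10^-8)(431)/(4.792e-08) = 233.9 Ω
R = R₁ + R₂ = 250 Ω

250 Ω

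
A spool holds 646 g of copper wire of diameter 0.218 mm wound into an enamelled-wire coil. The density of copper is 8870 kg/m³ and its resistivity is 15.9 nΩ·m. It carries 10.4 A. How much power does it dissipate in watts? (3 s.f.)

ρ = 15.9 nΩ·m = 1.59×10^-8 Ω·m
A = π(d/2)² = π(1.0900e-04 m)² = 3.7325e-08 m²
L = m/(density·A) = 0.646/(8870×3.7325e-08) = 1951 m
R = ρL/A = (1.59×10^-8)(1951)/(3.7325e-08) = 831.2 Ω
P = I²R = (10.4)² × 831.2 = 89900 W

89900 W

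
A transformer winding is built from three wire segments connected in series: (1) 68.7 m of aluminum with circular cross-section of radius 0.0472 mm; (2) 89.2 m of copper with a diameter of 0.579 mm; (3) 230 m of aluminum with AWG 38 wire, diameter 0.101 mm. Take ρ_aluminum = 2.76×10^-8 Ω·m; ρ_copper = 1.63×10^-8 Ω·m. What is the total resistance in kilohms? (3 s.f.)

1.07 kΩ

Seg 1: A = πr² = π(4.7200e-05 m)² = 6.999e-09 m²
R_1 = (2.76×10^-8)(68.7)/(6.999e-09) = 270.9 Ω
Seg 2: A = π(d/2)² = π(2.8950e-04 m)² = 2.633e-07 m²
R_2 = (1.63×10^-8)(89.2)/(2.633e-07) = 5.522 Ω
Seg 3: A = π(0.101/2 mm)² = π(5.0500e-05 m)² = 8.012e-09 m²
R_3 = (2.76×10^-8)(230)/(8.012e-09) = 792.3 Ω
R_total = R_1 + R_2 + R_3 = 1.07 kΩ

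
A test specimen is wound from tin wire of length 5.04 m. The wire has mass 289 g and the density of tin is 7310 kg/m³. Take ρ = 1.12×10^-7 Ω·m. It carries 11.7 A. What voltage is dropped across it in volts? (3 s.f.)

0.842 V

A = m/(density·L) = 0.289/(7310×5.04) = 7.8442e-06 m²
R = ρL/A = (1.12×10^-7)(5.04)/(7.8442e-06) = 0.07196 Ω
V = IR = 11.7 × 0.07196 = 0.842 V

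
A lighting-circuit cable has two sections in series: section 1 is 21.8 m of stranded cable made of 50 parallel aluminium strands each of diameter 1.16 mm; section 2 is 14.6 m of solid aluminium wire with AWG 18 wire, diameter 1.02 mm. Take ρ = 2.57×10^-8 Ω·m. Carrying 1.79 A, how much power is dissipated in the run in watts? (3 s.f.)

Section 1: A_strand = π(5.8000e-04)² = 1.057e-06 m²; R₁ = ρL/(N·A_s) = (2.57×10^-8)(21.8)/(50×1.057e-06) = 0.0106 Ω
Section 2: A = π(1.02/2 mm)² = π(5.1000e-04 m)² = 8.171e-07 m²
R₂ = (2.57×10^-8)(14.6)/(8.171e-07) = 0.4592 Ω
R = R₁ + R₂ = 0.4698 Ω
P = I²R = (1.79)² × 0.4698 = 1.51 W

1.51 W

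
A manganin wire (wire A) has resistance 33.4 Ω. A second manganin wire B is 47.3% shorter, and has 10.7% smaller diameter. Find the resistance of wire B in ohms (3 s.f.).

R ∝ L/d², so R_B/R_A = (1 − 47.3/100) × (1 − 10.7/100)⁻²
= 0.527 × 1.254 = 0.6609
R_B = 0.6609 × 33.4 = 22.1 Ω

22.1 Ω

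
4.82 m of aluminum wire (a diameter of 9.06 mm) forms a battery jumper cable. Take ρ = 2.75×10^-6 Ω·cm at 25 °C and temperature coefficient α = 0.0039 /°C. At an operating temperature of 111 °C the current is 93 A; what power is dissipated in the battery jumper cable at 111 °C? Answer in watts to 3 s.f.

ρ = 2.75×10^-6 Ω·cm = 2.75×10^-8 Ω·m
A = π(d/2)² = π(4.5300e-03 m)² = 6.447e-05 m²
R₍25₎ = ρL/A = (2.75×10^-8)(4.82)/(6.447e-05) = 0.002056 Ω
R₍111₎ = R₍25₎(1 + αΔT) = 0.002056 × (1 + 0.0039×86) = 0.002746 Ω
P = I²R = (93)² × 0.002746 = 23.7 W

23.7 W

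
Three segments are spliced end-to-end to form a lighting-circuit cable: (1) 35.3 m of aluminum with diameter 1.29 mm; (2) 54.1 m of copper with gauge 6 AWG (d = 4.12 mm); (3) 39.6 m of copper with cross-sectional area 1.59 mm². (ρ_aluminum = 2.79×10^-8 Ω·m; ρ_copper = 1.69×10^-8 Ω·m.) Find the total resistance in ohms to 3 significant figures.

Seg 1: A = π(d/2)² = π(6.4500e-04 m)² = 1.307e-06 m²
R_1 = (2.79×10^-8)(35.3)/(1.307e-06) = 0.7535 Ω
Seg 2: A = π(4.12/2 mm)² = π(2.0600e-03 m)² = 1.333e-05 m²
R_2 = (1.69×10^-8)(54.1)/(1.333e-05) = 0.06858 Ω
Seg 3: A = 1.59 mm² = 1.590e-06 m²
R_3 = (1.69×10^-8)(39.6)/(1.590e-06) = 0.4209 Ω
R_total = R_1 + R_2 + R_3 = 1.24 Ω

1.24 Ω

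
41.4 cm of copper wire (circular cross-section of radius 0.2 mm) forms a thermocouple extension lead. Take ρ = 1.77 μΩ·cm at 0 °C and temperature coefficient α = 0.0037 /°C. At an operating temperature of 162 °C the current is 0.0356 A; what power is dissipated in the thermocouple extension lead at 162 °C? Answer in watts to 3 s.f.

1.18×10^-4 W

ρ = 1.77 μΩ·cm = 1.77×10^-8 Ω·m
A = πr² = π(2.0000e-04 m)² = 1.257e-07 m²
R₍0₎ = ρL/A = (1.77×10^-8)(0.414)/(1.257e-07) = 0.05831 Ω
R₍162₎ = R₍0₎(1 + αΔT) = 0.05831 × (1 + 0.0037×162) = 0.09327 Ω
P = I²R = (0.0356)² × 0.09327 = 1.18×10^-4 W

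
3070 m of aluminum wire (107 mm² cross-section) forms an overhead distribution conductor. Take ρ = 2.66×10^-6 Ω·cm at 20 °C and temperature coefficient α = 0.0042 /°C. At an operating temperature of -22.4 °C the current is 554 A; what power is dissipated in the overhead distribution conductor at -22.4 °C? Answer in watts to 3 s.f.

ρ = 2.66×10^-6 Ω·cm = 2.66×10^-8 Ω·m
A = 107 mm² = 1.070e-04 m²
R₍20₎ = ρL/A = (2.66×10^-8)(3070)/(1.070e-04) = 0.7632 Ω
R₍-22.4₎ = R₍20₎(1 + αΔT) = 0.7632 × (1 + 0.0042×-42.4) = 0.6273 Ω
P = I²R = (554)² × 0.6273 = 1.93×10^5 W

1.93×10^5 W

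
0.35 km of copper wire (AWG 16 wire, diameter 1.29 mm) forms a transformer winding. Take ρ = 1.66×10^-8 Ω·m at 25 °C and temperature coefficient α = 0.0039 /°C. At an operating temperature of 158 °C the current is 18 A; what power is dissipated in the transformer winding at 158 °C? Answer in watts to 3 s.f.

2190 W

A = π(1.29/2 mm)² = π(6.4500e-04 m)² = 1.307e-06 m²
R₍25₎ = ρL/A = (1.66×10^-8)(350)/(1.307e-06) = 4.445 Ω
R₍158₎ = R₍25₎(1 + αΔT) = 4.445 × (1 + 0.0039×133) = 6.751 Ω
P = I²R = (18)² × 6.751 = 2190 W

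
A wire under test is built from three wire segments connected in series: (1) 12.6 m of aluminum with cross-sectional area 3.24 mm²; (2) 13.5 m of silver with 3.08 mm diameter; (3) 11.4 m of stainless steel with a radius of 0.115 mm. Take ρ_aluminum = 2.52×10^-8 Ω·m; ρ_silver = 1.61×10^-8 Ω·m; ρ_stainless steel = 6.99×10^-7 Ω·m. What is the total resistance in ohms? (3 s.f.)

192 Ω

Seg 1: A = 3.24 mm² = 3.240e-06 m²
R_1 = (2.52×10^-8)(12.6)/(3.240e-06) = 0.098 Ω
Seg 2: A = π(d/2)² = π(1.5400e-03 m)² = 7.451e-06 m²
R_2 = (1.61×10^-8)(13.5)/(7.451e-06) = 0.02917 Ω
Seg 3: A = πr² = π(1.1500e-04 m)² = 4.155e-08 m²
R_3 = (6.99×10^-7)(11.4)/(4.155e-08) = 191.8 Ω
R_total = R_1 + R_2 + R_3 = 192 Ω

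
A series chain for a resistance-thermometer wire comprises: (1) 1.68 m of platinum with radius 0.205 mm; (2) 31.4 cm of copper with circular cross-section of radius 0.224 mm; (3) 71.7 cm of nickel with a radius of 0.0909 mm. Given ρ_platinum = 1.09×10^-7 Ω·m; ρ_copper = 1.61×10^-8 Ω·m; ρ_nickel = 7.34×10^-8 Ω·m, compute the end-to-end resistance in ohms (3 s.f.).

3.45 Ω

Seg 1: A = πr² = π(2.0500e-04 m)² = 1.320e-07 m²
R_1 = (1.09×10^-7)(1.68)/(1.320e-07) = 1.387 Ω
Seg 2: A = πr² = π(2.2400e-04 m)² = 1.576e-07 m²
R_2 = (1.61×10^-8)(0.314)/(1.576e-07) = 0.03207 Ω
Seg 3: A = πr² = π(9.0900e-05 m)² = 2.596e-08 m²
R_3 = (7.34×10^-8)(0.717)/(2.596e-08) = 2.027 Ω
R_total = R_1 + R_2 + R_3 = 3.45 Ω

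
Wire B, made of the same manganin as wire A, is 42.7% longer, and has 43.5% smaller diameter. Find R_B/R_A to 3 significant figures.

4.47

R ∝ L/d², so R_B/R_A = (1 + 42.7/100) × (1 − 43.5/100)⁻²
= 1.427 × 3.133 = 4.47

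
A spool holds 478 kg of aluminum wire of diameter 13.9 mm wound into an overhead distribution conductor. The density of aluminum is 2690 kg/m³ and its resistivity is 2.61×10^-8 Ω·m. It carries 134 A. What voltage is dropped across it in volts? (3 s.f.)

A = π(d/2)² = π(6.9500e-03 m)² = 1.5175e-04 m²
L = m/(density·A) = 478/(2690×1.5175e-04) = 1171 m
R = ρL/A = (2.61×10^-8)(1171)/(1.5175e-04) = 0.2014 Ω
V = IR = 134 × 0.2014 = 27.0 V

27.0 V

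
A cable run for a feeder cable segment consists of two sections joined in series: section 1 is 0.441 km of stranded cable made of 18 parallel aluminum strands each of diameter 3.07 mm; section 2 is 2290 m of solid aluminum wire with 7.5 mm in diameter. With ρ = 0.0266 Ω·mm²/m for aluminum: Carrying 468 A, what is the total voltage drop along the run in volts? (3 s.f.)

686 V

ρ = 0.0266 Ω·mm²/m = 2.66×10^-8 Ω·m
Section 1: A_strand = π(1.5350e-03)² = 7.402e-06 m²; R₁ = ρL/(N·A_s) = (2.66×10^-8)(441)/(18×7.402e-06) = 0.08804 Ω
Section 2: A = π(d/2)² = π(3.7500e-03 m)² = 4.418e-05 m²
R₂ = (2.66×10^-8)(2290)/(4.418e-05) = 1.379 Ω
R = R₁ + R₂ = 1.467 Ω
V = IR = 468 × 1.467 = 686 V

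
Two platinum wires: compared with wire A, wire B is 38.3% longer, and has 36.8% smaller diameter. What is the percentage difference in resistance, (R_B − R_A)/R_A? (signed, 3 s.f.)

246%

R ∝ L/d², so R_B/R_A = (1 + 38.3/100) × (1 − 36.8/100)⁻²
= 1.383 × 2.504 = 3.462
(R_B − R_A)/R_A = 3.462 − 1 = 246%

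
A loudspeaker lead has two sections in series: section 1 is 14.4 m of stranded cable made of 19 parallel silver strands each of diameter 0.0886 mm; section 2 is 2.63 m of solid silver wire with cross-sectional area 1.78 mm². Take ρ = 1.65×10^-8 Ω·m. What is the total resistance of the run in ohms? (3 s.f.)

Section 1: A_strand = π(4.4300e-05)² = 6.165e-09 m²; R₁ = ρL/(N·A_s) = (1.65×10^-8)(14.4)/(19×6.165e-09) = 2.028 Ω
Section 2: A = 1.78 mm² = 1.780e-06 m²
R₂ = (1.65×10^-8)(2.63)/(1.780e-06) = 0.02438 Ω
R = R₁ + R₂ = 2.05 Ω

2.05 Ω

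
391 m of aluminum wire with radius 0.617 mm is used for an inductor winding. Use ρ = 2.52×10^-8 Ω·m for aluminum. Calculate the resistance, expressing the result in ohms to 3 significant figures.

A = πr² = π(6.1700e-04 m)² = 1.196e-06 m²
R = ρL/A = (2.52×10^-8)(391 m)/(1.196e-06 m²) = 8.24 Ω

8.24 Ω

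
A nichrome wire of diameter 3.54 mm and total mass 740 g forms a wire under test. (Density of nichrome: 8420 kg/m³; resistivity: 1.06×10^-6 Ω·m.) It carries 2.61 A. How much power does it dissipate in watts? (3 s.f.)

6.55 W

A = π(d/2)² = π(1.7700e-03 m)² = 9.8423e-06 m²
L = m/(density·A) = 0.74/(8420×9.8423e-06) = 8.929 m
R = ρL/A = (1.06×10^-6)(8.929)/(9.8423e-06) = 0.9617 Ω
P = I²R = (2.61)² × 0.9617 = 6.55 W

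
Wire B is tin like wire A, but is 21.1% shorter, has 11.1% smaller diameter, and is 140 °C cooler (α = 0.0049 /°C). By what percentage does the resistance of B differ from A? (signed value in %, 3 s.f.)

-68.7%

R ∝ ρL/d² with ρ ∝ (1+αΔT), so R_B/R_A = (1 − 21.1/100) × (1 − 11.1/100)⁻² × (1 − 0.0049×140)
= 0.789 × 1.265 × 0.314 = 0.3135
(R_B − R_A)/R_A = 0.3135 − 1 = -68.7%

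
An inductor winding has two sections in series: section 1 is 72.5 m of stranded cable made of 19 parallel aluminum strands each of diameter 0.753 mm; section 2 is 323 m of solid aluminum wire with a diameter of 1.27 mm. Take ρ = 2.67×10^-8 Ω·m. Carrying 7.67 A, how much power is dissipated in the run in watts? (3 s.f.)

Section 1: A_strand = π(3.7650e-04)² = 4.453e-07 m²; R₁ = ρL/(N·A_s) = (2.67×10^-8)(72.5)/(19×4.453e-07) = 0.2288 Ω
Section 2: A = π(d/2)² = π(6.3500e-04 m)² = 1.267e-06 m²
R₂ = (2.67×10^-8)(323)/(1.267e-06) = 6.808 Ω
R = R₁ + R₂ = 7.037 Ω
P = I²R = (7.67)² × 7.037 = 414 W

414 W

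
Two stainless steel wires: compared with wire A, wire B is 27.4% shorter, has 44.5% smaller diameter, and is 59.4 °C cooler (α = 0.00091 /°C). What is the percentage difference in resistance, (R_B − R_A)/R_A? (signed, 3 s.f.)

123%

R ∝ ρL/d² with ρ ∝ (1+αΔT), so R_B/R_A = (1 − 27.4/100) × (1 − 44.5/100)⁻² × (1 − 0.00091×59.4)
= 0.726 × 3.247 × 0.9459 = 2.229
(R_B − R_A)/R_A = 2.229 − 1 = 123%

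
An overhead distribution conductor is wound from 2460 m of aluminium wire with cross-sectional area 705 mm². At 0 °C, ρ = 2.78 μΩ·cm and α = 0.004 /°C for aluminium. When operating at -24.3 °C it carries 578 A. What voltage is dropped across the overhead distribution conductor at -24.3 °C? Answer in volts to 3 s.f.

ρ = 2.78 μΩ·cm = 2.78×10^-8 Ω·m
A = 705 mm² = 7.050e-04 m²
R₍0₎ = ρL/A = (2.78×10^-8)(2460)/(7.050e-04) = 0.097 Ω
R₍-24.3₎ = R₍0₎(1 + αΔT) = 0.097 × (1 + 0.004×-24.3) = 0.08758 Ω
V = IR = 578 × 0.08758 = 50.6 V

50.6 V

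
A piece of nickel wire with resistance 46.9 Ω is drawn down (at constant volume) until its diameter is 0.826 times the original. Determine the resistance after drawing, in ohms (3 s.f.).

101 Ω

Volume constant ⇒ L' = L/r² with r = 0.826. R' = ρL'/A' = ρ(L/r²)/(πr²d₀²/4) = R/r⁴.
R' = 2.148 × 46.9 = 101 Ω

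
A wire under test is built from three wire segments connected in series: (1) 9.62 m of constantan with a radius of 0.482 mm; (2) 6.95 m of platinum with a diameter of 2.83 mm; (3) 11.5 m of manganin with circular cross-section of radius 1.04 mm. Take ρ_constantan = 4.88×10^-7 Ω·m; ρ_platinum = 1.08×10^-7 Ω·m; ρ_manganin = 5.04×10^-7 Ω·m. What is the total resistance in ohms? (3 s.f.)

Seg 1: A = πr² = π(4.8200e-04 m)² = 7.299e-07 m²
R_1 = (4.88×10^-7)(9.62)/(7.299e-07) = 6.432 Ω
Seg 2: A = π(d/2)² = π(1.4150e-03 m)² = 6.290e-06 m²
R_2 = (1.08×10^-7)(6.95)/(6.290e-06) = 0.1193 Ω
Seg 3: A = πr² = π(1.0400e-03 m)² = 3.398e-06 m²
R_3 = (5.04×10^-7)(11.5)/(3.398e-06) = 1.706 Ω
R_total = R_1 + R_2 + R_3 = 8.26 Ω

8.26 Ω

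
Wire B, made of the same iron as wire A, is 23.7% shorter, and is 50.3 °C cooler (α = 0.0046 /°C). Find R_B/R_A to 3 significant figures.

0.586

R ∝ ρL/d² with ρ ∝ (1+αΔT), so R_B/R_A = (1 − 23.7/100) × (1 − 0.0046×50.3)
= 0.763 × 0.7686 = 0.586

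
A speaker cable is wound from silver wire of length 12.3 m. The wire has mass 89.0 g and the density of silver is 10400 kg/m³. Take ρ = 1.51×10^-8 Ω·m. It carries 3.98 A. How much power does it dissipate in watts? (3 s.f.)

A = m/(density·L) = 0.089/(10400×12.3) = 6.9575e-07 m²
R = ρL/A = (1.51×10^-8)(12.3)/(6.9575e-07) = 0.267 Ω
P = I²R = (3.98)² × 0.267 = 4.23 W

4.23 W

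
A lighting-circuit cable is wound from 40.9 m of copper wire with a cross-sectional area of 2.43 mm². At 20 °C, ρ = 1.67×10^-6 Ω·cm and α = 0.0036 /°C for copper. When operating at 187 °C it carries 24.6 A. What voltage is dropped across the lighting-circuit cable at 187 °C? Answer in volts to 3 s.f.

ρ = 1.67×10^-6 Ω·cm = 1.67×10^-8 Ω·m
A = 2.43 mm² = 2.430e-06 m²
R₍20₎ = ρL/A = (1.67×10^-8)(40.9)/(2.430e-06) = 0.2811 Ω
R₍187₎ = R₍20₎(1 + αΔT) = 0.2811 × (1 + 0.0036×167) = 0.4501 Ω
V = IR = 24.6 × 0.4501 = 11.1 V

11.1 V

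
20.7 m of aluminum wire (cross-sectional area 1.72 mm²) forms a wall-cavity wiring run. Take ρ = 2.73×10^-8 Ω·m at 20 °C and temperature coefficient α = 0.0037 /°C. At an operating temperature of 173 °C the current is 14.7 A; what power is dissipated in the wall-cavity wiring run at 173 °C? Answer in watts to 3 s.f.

111 W

A = 1.72 mm² = 1.720e-06 m²
R₍20₎ = ρL/A = (2.73×10^-8)(20.7)/(1.720e-06) = 0.3286 Ω
R₍173₎ = R₍20₎(1 + αΔT) = 0.3286 × (1 + 0.0037×153) = 0.5145 Ω
P = I²R = (14.7)² × 0.5145 = 111 W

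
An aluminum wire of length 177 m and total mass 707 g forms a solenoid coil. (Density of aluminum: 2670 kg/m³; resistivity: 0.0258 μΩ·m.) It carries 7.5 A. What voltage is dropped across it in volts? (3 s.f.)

22.9 V

ρ = 0.0258 μΩ·m = 2.58×10^-8 Ω·m
A = m/(density·L) = 0.707/(2670×177) = 1.4960e-06 m²
R = ρL/A = (2.58×10^-8)(177)/(1.4960e-06) = 3.053 Ω
V = IR = 7.5 × 3.053 = 22.9 V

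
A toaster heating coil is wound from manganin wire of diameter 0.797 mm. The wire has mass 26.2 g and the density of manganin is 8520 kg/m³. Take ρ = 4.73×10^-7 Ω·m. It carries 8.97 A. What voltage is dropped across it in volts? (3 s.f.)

52.4 V

A = π(d/2)² = π(3.9850e-04 m)² = 4.9889e-07 m²
L = m/(density·A) = 0.0262/(8520×4.9889e-07) = 6.164 m
R = ρL/A = (4.73×10^-7)(6.164)/(4.9889e-07) = 5.844 Ω
V = IR = 8.97 × 5.844 = 52.4 V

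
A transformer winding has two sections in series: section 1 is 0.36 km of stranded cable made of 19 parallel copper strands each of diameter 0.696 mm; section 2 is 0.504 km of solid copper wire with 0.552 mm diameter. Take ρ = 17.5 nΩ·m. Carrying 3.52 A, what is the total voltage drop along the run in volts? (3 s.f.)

ρ = 17.5 nΩ·m = 1.75×10^-8 Ω·m
Section 1: A_strand = π(3.4800e-04)² = 3.805e-07 m²; R₁ = ρL/(N·A_s) = (1.75×10^-8)(360)/(19×3.805e-07) = 0.8715 Ω
Section 2: A = π(d/2)² = π(2.7600e-04 m)² = 2.393e-07 m²
R₂ = (1.75×10^-8)(504)/(2.393e-07) = 36.86 Ω
R = R₁ + R₂ = 37.73 Ω
V = IR = 3.52 × 37.73 = 133 V

133 V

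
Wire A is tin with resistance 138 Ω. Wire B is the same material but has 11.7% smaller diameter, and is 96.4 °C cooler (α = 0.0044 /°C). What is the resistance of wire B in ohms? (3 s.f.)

102 Ω

R ∝ ρL/d² with ρ ∝ (1+αΔT), so R_B/R_A = (1 − 11.7/100)⁻² × (1 − 0.0044×96.4)
= 1.283 × 0.5758 = 0.7386
R_B = 0.7386 × 138 = 102 Ω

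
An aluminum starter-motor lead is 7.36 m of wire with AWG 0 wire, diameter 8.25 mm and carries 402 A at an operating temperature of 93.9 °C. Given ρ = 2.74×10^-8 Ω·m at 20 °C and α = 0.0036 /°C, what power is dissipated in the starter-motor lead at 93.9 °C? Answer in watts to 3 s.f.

772 W

A = π(8.25/2 mm)² = π(4.1250e-03 m)² = 5.346e-05 m²
R₍20₎ = ρL/A = (2.74×10^-8)(7.36)/(5.346e-05) = 0.003773 Ω
R₍93.9₎ = R₍20₎(1 + αΔT) = 0.003773 × (1 + 0.0036×73.9) = 0.004776 Ω
P = I²R = (402)² × 0.004776 = 772 W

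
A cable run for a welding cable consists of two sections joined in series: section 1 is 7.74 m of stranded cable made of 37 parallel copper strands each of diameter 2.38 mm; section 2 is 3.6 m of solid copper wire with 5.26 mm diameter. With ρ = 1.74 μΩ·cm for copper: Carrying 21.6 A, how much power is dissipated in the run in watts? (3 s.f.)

1.73 W

ρ = 1.74 μΩ·cm = 1.74×10^-8 Ω·m
Section 1: A_strand = π(1.1900e-03)² = 4.449e-06 m²; R₁ = ρL/(N·A_s) = (1.74×10^-8)(7.74)/(37×4.449e-06) = 8.182×10^-4 Ω
Section 2: A = π(d/2)² = π(2.6300e-03 m)² = 2.173e-05 m²
R₂ = (1.74×10^-8)(3.6)/(2.173e-05) = 0.002883 Ω
R = R₁ + R₂ = 0.003701 Ω
P = I²R = (21.6)² × 0.003701 = 1.73 W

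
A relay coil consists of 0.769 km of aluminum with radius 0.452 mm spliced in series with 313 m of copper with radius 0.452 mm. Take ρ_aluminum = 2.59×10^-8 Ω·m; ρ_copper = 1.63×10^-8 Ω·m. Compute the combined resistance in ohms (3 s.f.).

39.0 Ω

Segment 1: A = πr² = π(4.5200e-04 m)² = 6.418e-07 m²
R₁ = ρL/A = (2.59×10^-8)(769)/(6.418e-07) = 31.03 Ω
R₂ = (1.63×10^-8)(313)/(6.418e-07) = 7.949 Ω
R = R₁ + R₂ = 39.0 Ω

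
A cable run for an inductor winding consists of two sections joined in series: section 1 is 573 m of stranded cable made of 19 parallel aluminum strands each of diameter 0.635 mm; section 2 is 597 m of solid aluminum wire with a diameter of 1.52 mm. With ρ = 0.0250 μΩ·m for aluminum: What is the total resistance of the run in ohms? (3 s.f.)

ρ = 0.0250 μΩ·m = 2.50×10^-8 Ω·m
Section 1: A_strand = π(3.1750e-04)² = 3.167e-07 m²; R₁ = ρL/(N·A_s) = (2.50×10^-8)(573)/(19×3.167e-07) = 2.381 Ω
Section 2: A = π(d/2)² = π(7.6000e-04 m)² = 1.815e-06 m²
R₂ = (2.50×10^-8)(597)/(1.815e-06) = 8.225 Ω
R = R₁ + R₂ = 10.6 Ω

10.6 Ω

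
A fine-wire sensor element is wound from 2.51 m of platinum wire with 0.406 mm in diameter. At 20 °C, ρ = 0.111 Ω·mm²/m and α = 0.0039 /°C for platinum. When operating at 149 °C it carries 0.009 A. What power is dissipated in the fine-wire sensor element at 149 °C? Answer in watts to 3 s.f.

2.62×10^-4 W

ρ = 0.111 Ω·mm²/m = 1.11×10^-7 Ω·m
A = π(d/2)² = π(2.0300e-04 m)² = 1.295e-07 m²
R₍20₎ = ρL/A = (1.11×10^-7)(2.51)/(1.295e-07) = 2.152 Ω
R₍149₎ = R₍20₎(1 + αΔT) = 2.152 × (1 + 0.0039×129) = 3.235 Ω
P = I²R = (0.009)² × 3.235 = 2.62×10^-4 W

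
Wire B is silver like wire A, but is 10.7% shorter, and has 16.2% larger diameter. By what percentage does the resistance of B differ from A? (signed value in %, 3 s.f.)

R ∝ L/d², so R_B/R_A = (1 − 10.7/100) × (1 + 16.2/100)⁻²
= 0.893 × 0.7406 = 0.6614
(R_B − R_A)/R_A = 0.6614 − 1 = -33.9%

-33.9%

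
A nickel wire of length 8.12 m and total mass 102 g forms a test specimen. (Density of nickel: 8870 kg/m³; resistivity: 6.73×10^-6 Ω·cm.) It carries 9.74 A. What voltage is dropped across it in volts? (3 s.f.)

ρ = 6.73×10^-6 Ω·cm = 6.73×10^-8 Ω·m
A = m/(density·L) = 0.102/(8870×8.12) = 1.4162e-06 m²
R = ρL/A = (6.73×10^-8)(8.12)/(1.4162e-06) = 0.3859 Ω
V = IR = 9.74 × 0.3859 = 3.76 V

3.76 V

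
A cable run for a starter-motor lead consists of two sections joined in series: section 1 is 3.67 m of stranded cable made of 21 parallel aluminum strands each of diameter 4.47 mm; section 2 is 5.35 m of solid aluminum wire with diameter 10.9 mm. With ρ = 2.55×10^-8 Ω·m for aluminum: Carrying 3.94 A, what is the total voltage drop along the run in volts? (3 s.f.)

0.00688 V

Section 1: A_strand = π(2.2350e-03)² = 1.569e-05 m²; R₁ = ρL/(N·A_s) = (2.55×10^-8)(3.67)/(21×1.569e-05) = 2.840×10^-4 Ω
Section 2: A = π(d/2)² = π(5.4500e-03 m)² = 9.331e-05 m²
R₂ = (2.55×10^-8)(5.35)/(9.331e-05) = 0.001462 Ω
R = R₁ + R₂ = 0.001746 Ω
V = IR = 3.94 × 0.001746 = 0.00688 V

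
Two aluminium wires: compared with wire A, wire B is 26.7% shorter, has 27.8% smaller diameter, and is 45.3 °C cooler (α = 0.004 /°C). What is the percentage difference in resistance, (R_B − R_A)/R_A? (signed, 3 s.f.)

15.1%

R ∝ ρL/d² with ρ ∝ (1+αΔT), so R_B/R_A = (1 − 26.7/100) × (1 − 27.8/100)⁻² × (1 − 0.004×45.3)
= 0.733 × 1.918 × 0.8188 = 1.151
(R_B − R_A)/R_A = 1.151 − 1 = 15.1%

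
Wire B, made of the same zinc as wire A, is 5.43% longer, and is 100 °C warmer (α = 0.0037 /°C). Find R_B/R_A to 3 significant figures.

R ∝ ρL/d² with ρ ∝ (1+αΔT), so R_B/R_A = (1 + 5.43/100) × (1 + 0.0037×100)
= 1.054 × 1.37 = 1.44

1.44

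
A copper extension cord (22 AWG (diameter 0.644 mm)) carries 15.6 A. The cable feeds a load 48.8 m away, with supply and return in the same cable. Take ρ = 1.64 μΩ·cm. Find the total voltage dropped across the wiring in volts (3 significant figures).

76.7 V

ρ = 1.64 μΩ·cm = 1.64×10^-8 Ω·m
A = π(0.644/2 mm)² = π(3.2200e-04 m)² = 3.257e-07 m²
Total conductor length (both ways) L = 2 × 48.8 = 97.6 m
R = ρL/A = (1.64×10^-8)(97.6)/(3.257e-07) = 4.914 Ω
V = IR = 15.6 × 4.914 = 76.7 V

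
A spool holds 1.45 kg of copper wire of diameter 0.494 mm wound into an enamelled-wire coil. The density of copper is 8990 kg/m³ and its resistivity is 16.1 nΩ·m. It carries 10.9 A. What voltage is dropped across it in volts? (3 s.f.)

ρ = 16.1 nΩ·m = 1.61×10^-8 Ω·m
A = π(d/2)² = π(2.4700e-04 m)² = 1.9167e-07 m²
L = m/(density·A) = 1.45/(8990×1.9167e-07) = 841.5 m
R = ρL/A = (1.61×10^-8)(841.5)/(1.9167e-07) = 70.69 Ω
V = IR = 10.9 × 70.69 = 771 V

771 V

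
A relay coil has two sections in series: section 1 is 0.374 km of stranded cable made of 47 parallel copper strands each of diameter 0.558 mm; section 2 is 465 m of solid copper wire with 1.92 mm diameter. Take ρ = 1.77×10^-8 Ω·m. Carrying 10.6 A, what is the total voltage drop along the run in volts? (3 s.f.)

36.2 V

Section 1: A_strand = π(2.7900e-04)² = 2.445e-07 m²; R₁ = ρL/(N·A_s) = (1.77×10^-8)(374)/(47×2.445e-07) = 0.576 Ω
Section 2: A = π(d/2)² = π(9.6000e-04 m)² = 2.895e-06 m²
R₂ = (1.77×10^-8)(465)/(2.895e-06) = 2.843 Ω
R = R₁ + R₂ = 3.419 Ω
V = IR = 10.6 × 3.419 = 36.2 V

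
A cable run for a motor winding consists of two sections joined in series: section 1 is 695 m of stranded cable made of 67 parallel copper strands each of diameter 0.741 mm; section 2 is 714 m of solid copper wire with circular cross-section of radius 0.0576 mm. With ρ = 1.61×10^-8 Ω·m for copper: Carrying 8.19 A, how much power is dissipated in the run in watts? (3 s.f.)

Section 1: A_strand = π(3.7050e-04)² = 4.312e-07 m²; R₁ = ρL/(N·A_s) = (1.61×10^-8)(695)/(67×4.312e-07) = 0.3873 Ω
Section 2: A = πr² = π(5.7600e-05 m)² = 1.042e-08 m²
R₂ = (1.61×10^-8)(714)/(1.042e-08) = 1103 Ω
R = R₁ + R₂ = 1103 Ω
P = I²R = (8.19)² × 1103 = 74000 W

74000 W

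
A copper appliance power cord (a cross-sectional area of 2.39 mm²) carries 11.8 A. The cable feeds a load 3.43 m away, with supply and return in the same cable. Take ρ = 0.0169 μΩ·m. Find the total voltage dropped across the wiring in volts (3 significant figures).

0.572 V

ρ = 0.0169 μΩ·m = 1.69×10^-8 Ω·m
A = 2.39 mm² = 2.390e-06 m²
Total conductor length (both ways) L = 2 × 3.43 = 6.86 m
R = ρL/A = (1.69×10^-8)(6.86)/(2.390e-06) = 0.04851 Ω
V = IR = 11.8 × 0.04851 = 0.572 V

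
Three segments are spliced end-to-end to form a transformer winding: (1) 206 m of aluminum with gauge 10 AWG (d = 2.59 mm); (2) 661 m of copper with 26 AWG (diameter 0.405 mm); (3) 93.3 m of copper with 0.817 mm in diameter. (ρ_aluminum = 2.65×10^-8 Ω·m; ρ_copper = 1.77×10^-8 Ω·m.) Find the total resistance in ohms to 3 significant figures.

95.0 Ω

Seg 1: A = π(2.59/2 mm)² = π(1.2950e-03 m)² = 5.269e-06 m²
R_1 = (2.65×10^-8)(206)/(5.269e-06) = 1.036 Ω
Seg 2: A = π(0.405/2 mm)² = π(2.0250e-04 m)² = 1.288e-07 m²
R_2 = (1.77×10^-8)(661)/(1.288e-07) = 90.82 Ω
Seg 3: A = π(d/2)² = π(4.0850e-04 m)² = 5.242e-07 m²
R_3 = (1.77×10^-8)(93.3)/(5.242e-07) = 3.15 Ω
R_total = R_1 + R_2 + R_3 = 95.0 Ω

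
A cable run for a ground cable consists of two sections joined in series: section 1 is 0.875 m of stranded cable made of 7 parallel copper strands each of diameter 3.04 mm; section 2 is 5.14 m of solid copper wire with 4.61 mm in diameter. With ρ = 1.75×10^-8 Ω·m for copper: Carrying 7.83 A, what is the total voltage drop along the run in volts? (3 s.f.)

0.0446 V

Section 1: A_strand = π(1.5200e-03)² = 7.258e-06 m²; R₁ = ρL/(N·A_s) = (1.75×10^-8)(0.875)/(7×7.258e-06) = 3.014×10^-4 Ω
Section 2: A = π(d/2)² = π(2.3050e-03 m)² = 1.669e-05 m²
R₂ = (1.75×10^-8)(5.14)/(1.669e-05) = 0.005389 Ω
R = R₁ + R₂ = 0.00569 Ω
V = IR = 7.83 × 0.00569 = 0.0446 V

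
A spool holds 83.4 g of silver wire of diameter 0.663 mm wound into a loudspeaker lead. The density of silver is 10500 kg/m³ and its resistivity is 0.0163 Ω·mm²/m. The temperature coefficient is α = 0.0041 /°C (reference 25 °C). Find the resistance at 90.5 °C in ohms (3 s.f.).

ρ = 0.0163 Ω·mm²/m = 1.63×10^-8 Ω·m
A = π(d/2)² = π(3.3150e-04 m)² = 3.4524e-07 m²
L = m/(density·A) = 0.0834/(10500×3.4524e-07) = 23.01 m
R = ρL/A = (1.63×10^-8)(23.01)/(3.4524e-07) = 1.086 Ω
R(90.5 °C) = 1.086 × (1 + 0.0041×65.5) = 1.38 Ω

1.38 Ω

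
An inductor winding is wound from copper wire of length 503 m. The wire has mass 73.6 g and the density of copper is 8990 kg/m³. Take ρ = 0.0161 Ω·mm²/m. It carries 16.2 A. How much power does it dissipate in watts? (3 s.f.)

ρ = 0.0161 Ω·mm²/m = 1.61×10^-8 Ω·m
A = m/(density·L) = 0.0736/(8990×503) = 1.6276e-08 m²
R = ρL/A = (1.61×10^-8)(503)/(1.6276e-08) = 497.6 Ω
P = I²R = (16.2)² × 497.6 = 1.31×10^5 W

1.31×10^5 W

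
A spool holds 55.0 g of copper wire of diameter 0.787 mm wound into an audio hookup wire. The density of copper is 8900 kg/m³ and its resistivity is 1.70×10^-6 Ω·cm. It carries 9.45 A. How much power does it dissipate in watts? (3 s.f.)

ρ = 1.70×10^-6 Ω·cm = 1.70×10^-8 Ω·m
A = π(d/2)² = π(3.9350e-04 m)² = 4.8645e-07 m²
L = m/(density·A) = 0.055/(8900×4.8645e-07) = 12.7 m
R = ρL/A = (1.70×10^-8)(12.7)/(4.8645e-07) = 0.444 Ω
P = I²R = (9.45)² × 0.444 = 39.6 W

39.6 W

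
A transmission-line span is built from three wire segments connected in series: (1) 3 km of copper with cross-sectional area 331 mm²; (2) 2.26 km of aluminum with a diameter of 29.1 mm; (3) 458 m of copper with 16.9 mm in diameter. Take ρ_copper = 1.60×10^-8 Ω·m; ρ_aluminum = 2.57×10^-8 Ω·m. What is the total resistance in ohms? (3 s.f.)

Seg 1: A = 331 mm² = 3.310e-04 m²
R_1 = (1.60×10^-8)(3000)/(3.310e-04) = 0.145 Ω
Seg 2: A = π(d/2)² = π(1.4550e-02 m)² = 6.651e-04 m²
R_2 = (2.57×10^-8)(2260)/(6.651e-04) = 0.08733 Ω
Seg 3: A = π(d/2)² = π(8.4500e-03 m)² = 2.243e-04 m²
R_3 = (1.60×10^-8)(458)/(2.243e-04) = 0.03267 Ω
R_total = R_1 + R_2 + R_3 = 0.265 Ω

0.265 Ω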